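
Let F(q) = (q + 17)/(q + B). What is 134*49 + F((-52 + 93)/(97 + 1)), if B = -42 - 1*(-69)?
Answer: 17644549/2687 ≈ 6566.6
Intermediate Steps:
B = 27 (B = -42 + 69 = 27)
F(q) = (17 + q)/(27 + q) (F(q) = (q + 17)/(q + 27) = (17 + q)/(27 + q))
134*49 + F((-52 + 93)/(97 + 1)) = 134*49 + (17 + (-52 + 93)/(97 + 1))/(27 + (-52 + 93)/(97 + 1)) = 6566 + (17 + 41/98)/(27 + 41/98) = 6566 + (1707/98)/(2687/98) = 6566 + (98/2687)*(1707/98) = 6566 + 1707/2687 = 17644549/2687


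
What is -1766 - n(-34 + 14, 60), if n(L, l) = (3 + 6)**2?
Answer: -1847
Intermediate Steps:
n(L, l) = 81 (n(L, l) = 9**2 = 81)
-1766 - n(-34 + 14, 60) = -1766 - 1*81 = -1766 - 81 = -1847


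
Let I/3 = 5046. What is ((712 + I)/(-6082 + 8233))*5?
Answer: 79250/2151 ≈ 36.843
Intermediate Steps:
I = 15138 (I = 3*5046 = 15138)
((712 + I)/(-6082 + 8233))*5 = ((712 + 15138)/(-6082 + 8233))*5 = (15850/2151)*5 = 79250/2151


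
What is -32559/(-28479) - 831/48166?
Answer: 514856915/457239838 ≈ 1.1260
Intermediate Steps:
-32559/(-28479) - 831/48166 = -32559*(-1/28479) - 831*1/48166 = 10853/9493 - 831/48166 = 514856915/457239838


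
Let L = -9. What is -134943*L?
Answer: 1214487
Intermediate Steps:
-134943*L = -134943*(-9) = 1214487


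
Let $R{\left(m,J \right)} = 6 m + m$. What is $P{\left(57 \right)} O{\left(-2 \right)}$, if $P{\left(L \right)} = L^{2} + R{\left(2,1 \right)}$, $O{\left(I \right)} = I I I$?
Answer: $-26104$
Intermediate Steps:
$R{\left(m,J \right)} = 7 m$
$O{\left(I \right)} = I^{3}$ ($O{\left(I \right)} = I I^{2} = I^{3}$)
$P{\left(L \right)} = 14 + L^{2}$ ($P{\left(L \right)} = L^{2} + 7 \cdot 2 = L^{2} + 14 = 14 + L^{2}$)
$P{\left(57 \right)} O{\left(-2 \right)} = \left(14 + 57^{2}\right) \left(-2\right)^{3} = \left(14 + 3249\right) \left(-8\right) = 3263 \left(-8\right) = -26104$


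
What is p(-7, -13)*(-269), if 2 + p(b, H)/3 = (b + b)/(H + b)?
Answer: 10491/10 ≈ 1049.1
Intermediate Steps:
p(b, H) = -6 + 6*b/(H + b) (p(b, H) = -6 + 3*((b + b)/(H + b)) = -6 + 3*((2*b)/(H + b)) = -6 + 3*(2*b/(H + b)) = -6 + 6*b/(H + b))
p(-7, -13)*(-269) = -6*(-13)/(-13 - 7)*(-269) = -6*(-13)/(-20)*(-269) = -6*(-13)*(-1/20)*(-269) = -39/10*(-269) = 10491/10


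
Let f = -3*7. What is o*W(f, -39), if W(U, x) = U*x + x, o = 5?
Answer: 3900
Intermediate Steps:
f = -21
W(U, x) = x + U*x
o*W(f, -39) = 5*(-39*(1 - 21)) = 5*(-39*(-20)) = 5*780 = 3900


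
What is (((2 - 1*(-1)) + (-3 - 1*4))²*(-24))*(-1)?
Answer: 384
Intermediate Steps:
(((2 - 1*(-1)) + (-3 - 1*4))²*(-24))*(-1) = (((2 + 1) + (-3 - 4))²*(-24))*(-1) = ((3 - 7)²*(-24))*(-1) = ((-4)²*(-24))*(-1) = (16*(-24))*(-1) = -384*(-1) = 384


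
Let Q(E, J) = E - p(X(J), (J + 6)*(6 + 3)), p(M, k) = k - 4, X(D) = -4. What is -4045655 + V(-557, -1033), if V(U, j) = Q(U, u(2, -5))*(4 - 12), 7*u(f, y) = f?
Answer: -28285449/7 ≈ -4.0408e+6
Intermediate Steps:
p(M, k) = -4 + k
u(f, y) = f/7
Q(E, J) = -50 + E - 9*J (Q(E, J) = E - (-4 + (J + 6)*(6 + 3)) = E - (-4 + (6 + J)*9) = E - (-4 + (54 + 9*J)) = E - (50 + 9*J) = E + (-50 - 9*J) = -50 + E - 9*J)
V(U, j) = 2944/7 - 8*U (V(U, j) = (-50 + U - 9*2/7)*(4 - 12) = (-50 + U - 9*2/7)*(-8) = (-50 + U - 18/7)*(-8) = (-368/7 + U)*(-8) = 2944/7 - 8*U)
-4045655 + V(-557, -1033) = -4045655 + (2944/7 - 8*(-557)) = -4045655 + (2944/7 + 4456) = -4045655 + 34136/7 = -28285449/7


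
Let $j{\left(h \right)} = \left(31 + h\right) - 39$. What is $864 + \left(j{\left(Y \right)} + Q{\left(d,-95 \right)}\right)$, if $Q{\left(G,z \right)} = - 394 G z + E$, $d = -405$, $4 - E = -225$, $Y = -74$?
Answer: $-15158139$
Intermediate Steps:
$E = 229$ ($E = 4 - -225 = 4 + 225 = 229$)
$j{\left(h \right)} = -8 + h$
$Q{\left(G,z \right)} = 229 - 394 G z$ ($Q{\left(G,z \right)} = - 394 G z + 229 = 229 - 394 G z$)
$864 + \left(j{\left(Y \right)} + Q{\left(d,-95 \right)}\right) = 864 + \left(\left(-8 - 74\right) + \left(229 - \left(-159570\right) \left(-95\right)\right)\right) = 864 + \left(-82 + \left(229 - 15159150\right)\right) = 864 - 15159003 = -15158139$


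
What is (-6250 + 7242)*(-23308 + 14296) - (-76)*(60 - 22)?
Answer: -8937016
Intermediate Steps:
(-6250 + 7242)*(-23308 + 14296) - (-76)*(60 - 22) = 992*(-9012) - (-76)*38 = -8939904 - 1*(-2888) = -8939904 + 2888 = -8937016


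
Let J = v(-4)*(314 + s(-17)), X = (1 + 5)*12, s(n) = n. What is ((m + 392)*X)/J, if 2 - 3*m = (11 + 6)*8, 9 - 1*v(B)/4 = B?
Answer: 2084/1287 ≈ 1.6193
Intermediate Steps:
X = 72 (X = 6*12 = 72)
v(B) = 36 - 4*B
J = 15444 (J = (36 - 4*(-4))*(314 - 17) = (36 + 16)*297 = 52*297 = 15444)
m = -134/3 (m = 2/3 - (11 + 6)*8/3 = 2/3 - 17*8/3 = 2/3 - 1/3*136 = 2/3 - 136/3 = -134/3 ≈ -44.667)
((m + 392)*X)/J = ((-134/3 + 392)*72)/15444 = ((1042/3)*72)*(1/15444) = 25008*(1/15444) = 2084/1287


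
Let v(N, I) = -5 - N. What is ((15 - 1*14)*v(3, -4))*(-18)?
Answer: 144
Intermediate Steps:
((15 - 1*14)*v(3, -4))*(-18) = ((15 - 1*14)*(-5 - 1*3))*(-18) = ((15 - 14)*(-5 - 3))*(-18) = (1*(-8))*(-18) = -8*(-18) = 144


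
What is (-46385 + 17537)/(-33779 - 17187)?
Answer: 14424/25483 ≈ 0.56602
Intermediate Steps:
(-46385 + 17537)/(-33779 - 17187) = -28848/(-50966) = -28848*(-1/50966) = 14424/25483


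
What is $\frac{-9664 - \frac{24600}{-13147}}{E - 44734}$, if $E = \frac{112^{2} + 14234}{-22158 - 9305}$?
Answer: $\frac{999170553926}{4626076368785} \approx 0.21599$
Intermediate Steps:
$E = - \frac{26778}{31463}$ ($E = \frac{12544 + 14234}{-31463} = 26778 \left(- \frac{1}{31463}\right) = - \frac{26778}{31463} \approx -0.8511$)
$\frac{-9664 - \frac{24600}{-13147}}{E - 44734} = \frac{-9664 - \frac{24600}{-13147}}{- \frac{26778}{31463} - 44734} = \frac{-9664 - - \frac{24600}{13147}}{- \frac{1407492620}{31463}} = \left(-9664 + \frac{24600}{13147}\right) \left(- \frac{31463}{1407492620}\right) = \left(- \frac{127028008}{13147}\right) \left(- \frac{31463}{1407492620}\right) = \frac{999170553926}{4626076368785}$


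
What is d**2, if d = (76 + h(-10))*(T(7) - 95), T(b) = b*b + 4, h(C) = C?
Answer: 7683984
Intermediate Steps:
T(b) = 4 + b**2 (T(b) = b**2 + 4 = 4 + b**2)
d = -2772 (d = (76 - 10)*((4 + 7**2) - 95) = 66*((4 + 49) - 95) = 66*(53 - 95) = 66*(-42) = -2772)
d**2 = (-2772)**2 = 7683984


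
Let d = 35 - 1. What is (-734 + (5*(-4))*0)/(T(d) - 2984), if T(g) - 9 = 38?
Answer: 734/2937 ≈ 0.24991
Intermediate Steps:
d = 34
T(g) = 47 (T(g) = 9 + 38 = 47)
(-734 + (5*(-4))*0)/(T(d) - 2984) = (-734 + (5*(-4))*0)/(47 - 2984) = (-734 - 20*0)/(-2937) = (-734 + 0)*(-1/2937) = -734*(-1/2937) = 734/2937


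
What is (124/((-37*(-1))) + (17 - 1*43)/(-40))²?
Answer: 8767521/547600 ≈ 16.011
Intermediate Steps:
(124/((-37*(-1))) + (17 - 1*43)/(-40))² = (124/37 + (17 - 43)*(-1/40))² = (124*(1/37) - 26*(-1/40))² = (124/37 + 13/20)² = (2961/740)² = 8767521/547600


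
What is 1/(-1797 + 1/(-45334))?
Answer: -45334/81465199 ≈ -0.00055648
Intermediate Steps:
1/(-1797 + 1/(-45334)) = 1/(-1797 - 1/45334) = 1/(-81465199/45334) = -45334/81465199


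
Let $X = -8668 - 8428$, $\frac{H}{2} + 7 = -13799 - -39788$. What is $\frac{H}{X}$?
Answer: $- \frac{12991}{4274} \approx -3.0395$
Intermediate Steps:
$H = 51964$ ($H = -14 + 2 \left(-13799 - -39788\right) = -14 + 2 \left(-13799 + 39788\right) = -14 + 2 \cdot 25989 = -14 + 51978 = 51964$)
$X = -17096$
$\frac{H}{X} = \frac{51964}{-17096} = 51964 \left(- \frac{1}{17096}\right) = - \frac{12991}{4274}$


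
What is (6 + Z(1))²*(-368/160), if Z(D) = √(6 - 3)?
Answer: -897/10 - 138*√3/5 ≈ -137.50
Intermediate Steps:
Z(D) = √3
(6 + Z(1))²*(-368/160) = (6 + √3)²*(-368/160) = (6 + √3)²*(-368*1/160) = (6 + √3)²*(-23/10) = -23*(6 + √3)²/10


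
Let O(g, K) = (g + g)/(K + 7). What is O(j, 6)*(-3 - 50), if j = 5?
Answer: -530/13 ≈ -40.769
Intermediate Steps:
O(g, K) = 2*g/(7 + K) (O(g, K) = (2*g)/(7 + K) = 2*g/(7 + K))
O(j, 6)*(-3 - 50) = (2*5/(7 + 6))*(-3 - 50) = (2*5/13)*(-53) = (2*5*(1/13))*(-53) = (10/13)*(-53) = -530/13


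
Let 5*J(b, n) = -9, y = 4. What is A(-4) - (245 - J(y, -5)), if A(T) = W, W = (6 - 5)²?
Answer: -1229/5 ≈ -245.80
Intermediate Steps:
J(b, n) = -9/5 (J(b, n) = (⅕)*(-9) = -9/5)
W = 1 (W = 1² = 1)
A(T) = 1
A(-4) - (245 - J(y, -5)) = 1 - (245 - 1*(-9/5)) = 1 - (245 + 9/5) = 1 - 1*1234/5 = 1 - 1234/5 = -1229/5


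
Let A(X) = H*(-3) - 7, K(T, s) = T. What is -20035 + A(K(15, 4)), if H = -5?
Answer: -20027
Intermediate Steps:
A(X) = 8 (A(X) = -5*(-3) - 7 = 15 - 7 = 8)
-20035 + A(K(15, 4)) = -20035 + 8 = -20027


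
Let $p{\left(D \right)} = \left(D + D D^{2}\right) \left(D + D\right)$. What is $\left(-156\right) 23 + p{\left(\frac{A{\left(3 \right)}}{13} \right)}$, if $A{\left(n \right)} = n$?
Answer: $- \frac{102473664}{28561} \approx -3587.9$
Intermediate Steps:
$p{\left(D \right)} = 2 D \left(D + D^{3}\right)$ ($p{\left(D \right)} = \left(D + D^{3}\right) 2 D = 2 D \left(D + D^{3}\right)$)
$\left(-156\right) 23 + p{\left(\frac{A{\left(3 \right)}}{13} \right)} = \left(-156\right) 23 + 2 \left(\frac{3}{13}\right)^{2} \left(1 + \left(\frac{3}{13}\right)^{2}\right) = -3588 + 2 \left(3 \cdot \frac{1}{13}\right)^{2} \left(1 + \left(3 \cdot \frac{1}{13}\right)^{2}\right) = -3588 + 2 \left(\frac{3}{13}\right)^{2} \left(1 + \left(\frac{3}{13}\right)^{2}\right) = -3588 + 2 \cdot \frac{9}{169} \left(1 + \frac{9}{169}\right) = -3588 + 2 \cdot \frac{9}{169} \cdot \frac{178}{169} = -3588 + \frac{3204}{28561} = - \frac{102473664}{28561}$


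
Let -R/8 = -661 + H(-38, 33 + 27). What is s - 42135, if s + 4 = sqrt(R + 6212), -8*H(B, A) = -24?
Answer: -42139 + 2*sqrt(2869) ≈ -42032.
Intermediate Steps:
H(B, A) = 3 (H(B, A) = -1/8*(-24) = 3)
R = 5264 (R = -8*(-661 + 3) = -8*(-658) = 5264)
s = -4 + 2*sqrt(2869) (s = -4 + sqrt(5264 + 6212) = -4 + sqrt(11476) = -4 + 2*sqrt(2869) ≈ 103.13)
s - 42135 = (-4 + 2*sqrt(2869)) - 42135 = -42139 + 2*sqrt(2869)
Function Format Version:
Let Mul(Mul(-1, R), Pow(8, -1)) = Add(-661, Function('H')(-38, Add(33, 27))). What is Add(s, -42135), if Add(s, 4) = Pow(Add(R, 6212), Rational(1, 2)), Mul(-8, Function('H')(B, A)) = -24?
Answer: Add(-42139, Mul(2, Pow(2869, Rational(1, 2)))) ≈ -42032.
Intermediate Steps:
Function('H')(B, A) = 3 (Function('H')(B, A) = Mul(Rational(-1, 8), -24) = 3)
R = 5264 (R = Mul(-8, Add(-661, 3)) = Mul(-8, -658) = 5264)
s = Add(-4, Mul(2, Pow(2869, Rational(1, 2)))) (s = Add(-4, Pow(Add(5264, 6212), Rational(1, 2))) = Add(-4, Pow(11476, Rational(1, 2))) = Add(-4, Mul(2, Pow(2869, Rational(1, 2)))) ≈ 103.13)
Add(s, -42135) = Add(Add(-4, Mul(2, Pow(2869, Rational(1, 2)))), -42135) = Add(-42139, Mul(2, Pow(2869, Rational(1, 2))))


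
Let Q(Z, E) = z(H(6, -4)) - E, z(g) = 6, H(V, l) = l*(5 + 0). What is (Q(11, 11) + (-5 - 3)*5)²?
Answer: 2025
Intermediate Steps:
H(V, l) = 5*l (H(V, l) = l*5 = 5*l)
Q(Z, E) = 6 - E
(Q(11, 11) + (-5 - 3)*5)² = ((6 - 1*11) + (-5 - 3)*5)² = ((6 - 11) - 8*5)² = (-5 - 40)² = (-45)² = 2025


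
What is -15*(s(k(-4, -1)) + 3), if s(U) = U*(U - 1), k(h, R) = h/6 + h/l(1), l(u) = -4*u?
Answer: -125/3 ≈ -41.667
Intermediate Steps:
k(h, R) = -h/12 (k(h, R) = h/6 + h/((-4*1)) = h*(⅙) + h/(-4) = h/6 + h*(-¼) = h/6 - h/4 = -h/12)
s(U) = U*(-1 + U)
-15*(s(k(-4, -1)) + 3) = -15*((-1/12*(-4))*(-1 - 1/12*(-4)) + 3) = -15*((-1 + ⅓)/3 + 3) = -15*((⅓)*(-⅔) + 3) = -15*(-2/9 + 3) = -15*25/9 = -125/3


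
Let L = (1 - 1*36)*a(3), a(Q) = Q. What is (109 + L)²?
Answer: 16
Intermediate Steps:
L = -105 (L = (1 - 1*36)*3 = (1 - 36)*3 = -35*3 = -105)
(109 + L)² = (109 - 105)² = 4² = 16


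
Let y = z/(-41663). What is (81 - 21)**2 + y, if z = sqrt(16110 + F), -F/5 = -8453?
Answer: 3600 - 5*sqrt(2335)/41663 ≈ 3600.0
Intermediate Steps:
F = 42265 (F = -5*(-8453) = 42265)
z = 5*sqrt(2335) (z = sqrt(16110 + 42265) = sqrt(58375) = 5*sqrt(2335) ≈ 241.61)
y = -5*sqrt(2335)/41663 (y = (5*sqrt(2335))/(-41663) = (5*sqrt(2335))*(-1/41663) = -5*sqrt(2335)/41663 ≈ -0.0057991)
(81 - 21)**2 + y = (81 - 21)**2 - 5*sqrt(2335)/41663 = 60**2 - 5*sqrt(2335)/41663 = 3600 - 5*sqrt(2335)/41663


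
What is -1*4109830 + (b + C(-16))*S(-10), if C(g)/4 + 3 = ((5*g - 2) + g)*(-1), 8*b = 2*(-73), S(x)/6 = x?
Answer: -4131535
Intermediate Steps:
S(x) = 6*x
b = -73/4 (b = (2*(-73))/8 = (1/8)*(-146) = -73/4 ≈ -18.250)
C(g) = -4 - 24*g (C(g) = -12 + 4*(((5*g - 2) + g)*(-1)) = -12 + 4*(((-2 + 5*g) + g)*(-1)) = -12 + 4*((-2 + 6*g)*(-1)) = -12 + 4*(2 - 6*g) = -12 + (8 - 24*g) = -4 - 24*g)
-1*4109830 + (b + C(-16))*S(-10) = -1*4109830 + (-73/4 + (-4 - 24*(-16)))*(6*(-10)) = -4109830 + (-73/4 + (-4 + 384))*(-60) = -4109830 + (-73/4 + 380)*(-60) = -4109830 + (1447/4)*(-60) = -4109830 - 21705 = -4131535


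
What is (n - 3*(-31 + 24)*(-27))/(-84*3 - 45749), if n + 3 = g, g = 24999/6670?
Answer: 3776901/306826670 ≈ 0.012310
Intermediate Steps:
g = 24999/6670 (g = 24999*(1/6670) = 24999/6670 ≈ 3.7480)
n = 4989/6670 (n = -3 + 24999/6670 = 4989/6670 ≈ 0.74798)
(n - 3*(-31 + 24)*(-27))/(-84*3 - 45749) = (4989/6670 - 3*(-31 + 24)*(-27))/(-84*3 - 45749) = (4989/6670 - (-21)*(-27))/(-252 - 45749) = (4989/6670 - 3*189)/(-46001) = (4989/6670 - 567)*(-1/46001) = -3776901/6670*(-1/46001) = 3776901/306826670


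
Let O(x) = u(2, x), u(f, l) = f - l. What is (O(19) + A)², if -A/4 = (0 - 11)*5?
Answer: 41209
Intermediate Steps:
O(x) = 2 - x
A = 220 (A = -4*(0 - 11)*5 = -(-44)*5 = -4*(-55) = 220)
(O(19) + A)² = ((2 - 1*19) + 220)² = ((2 - 19) + 220)² = (-17 + 220)² = 203² = 41209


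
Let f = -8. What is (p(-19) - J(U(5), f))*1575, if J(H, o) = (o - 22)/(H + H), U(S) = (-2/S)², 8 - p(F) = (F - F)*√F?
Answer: 641025/4 ≈ 1.6026e+5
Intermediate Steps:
p(F) = 8 (p(F) = 8 - (F - F)*√F = 8 - 0*√F = 8 - 1*0 = 8 + 0 = 8)
U(S) = 4/S²
J(H, o) = (-22 + o)/(2*H) (J(H, o) = (-22 + o)/((2*H)) = (-22 + o)*(1/(2*H)) = (-22 + o)/(2*H))
(p(-19) - J(U(5), f))*1575 = (8 - (-22 - 8)/(2*(4/5²)))*1575 = (8 - (-30)/(2*(4*(1/25))))*1575 = (8 - (-30)/(2*4/25))*1575 = (8 - 25*(-30)/(2*4))*1575 = (8 - 1*(-375/4))*1575 = (8 + 375/4)*1575 = (407/4)*1575 = 641025/4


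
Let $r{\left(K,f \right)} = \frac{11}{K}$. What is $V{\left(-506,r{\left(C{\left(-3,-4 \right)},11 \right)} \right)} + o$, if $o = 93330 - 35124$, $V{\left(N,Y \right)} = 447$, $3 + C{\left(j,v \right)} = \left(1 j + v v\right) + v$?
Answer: $58653$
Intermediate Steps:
$C{\left(j,v \right)} = -3 + j + v + v^{2}$ ($C{\left(j,v \right)} = -3 + \left(\left(1 j + v v\right) + v\right) = -3 + \left(\left(j + v^{2}\right) + v\right) = -3 + \left(j + v + v^{2}\right) = -3 + j + v + v^{2}$)
$o = 58206$ ($o = 93330 - 35124 = 58206$)
$V{\left(-506,r{\left(C{\left(-3,-4 \right)},11 \right)} \right)} + o = 447 + 58206 = 58653$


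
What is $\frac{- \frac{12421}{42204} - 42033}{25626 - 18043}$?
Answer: $- \frac{1773973153}{320032932} \approx -5.5431$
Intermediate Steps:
$\frac{- \frac{12421}{42204} - 42033}{25626 - 18043} = \frac{\left(-12421\right) \frac{1}{42204} - 42033}{7583} = \left(- \frac{12421}{42204} - 42033\right) \frac{1}{7583} = \left(- \frac{1773973153}{42204}\right) \frac{1}{7583} = - \frac{1773973153}{320032932}$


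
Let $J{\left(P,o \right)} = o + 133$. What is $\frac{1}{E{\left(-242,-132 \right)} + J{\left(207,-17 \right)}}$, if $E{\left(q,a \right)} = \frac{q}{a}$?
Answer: $\frac{6}{707} \approx 0.0084866$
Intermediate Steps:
$J{\left(P,o \right)} = 133 + o$
$\frac{1}{E{\left(-242,-132 \right)} + J{\left(207,-17 \right)}} = \frac{1}{- \frac{242}{-132} + \left(133 - 17\right)} = \frac{1}{\left(-242\right) \left(- \frac{1}{132}\right) + 116} = \frac{1}{\frac{11}{6} + 116} = \frac{1}{\frac{707}{6}} = \frac{6}{707}$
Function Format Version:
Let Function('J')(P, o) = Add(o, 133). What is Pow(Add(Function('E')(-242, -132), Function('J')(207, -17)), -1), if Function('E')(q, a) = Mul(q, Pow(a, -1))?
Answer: Rational(6, 707) ≈ 0.0084866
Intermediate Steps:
Function('J')(P, o) = Add(133, o)
Pow(Add(Function('E')(-242, -132), Function('J')(207, -17)), -1) = Pow(Add(Mul(-242, Pow(-132, -1)), Add(133, -17)), -1) = Pow(Add(Mul(-242, Rational(-1, 132)), 116), -1) = Pow(Add(Rational(11, 6), 116), -1) = Pow(Rational(707, 6), -1) = Rational(6, 707)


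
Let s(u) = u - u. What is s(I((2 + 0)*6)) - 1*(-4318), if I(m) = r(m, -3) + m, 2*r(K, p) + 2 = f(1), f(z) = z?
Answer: 4318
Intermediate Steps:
r(K, p) = -½ (r(K, p) = -1 + (½)*1 = -1 + ½ = -½)
I(m) = -½ + m
s(u) = 0
s(I((2 + 0)*6)) - 1*(-4318) = 0 - 1*(-4318) = 0 + 4318 = 4318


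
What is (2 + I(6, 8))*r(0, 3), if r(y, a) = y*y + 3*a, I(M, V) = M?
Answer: 72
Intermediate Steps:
r(y, a) = y² + 3*a
(2 + I(6, 8))*r(0, 3) = (2 + 6)*(0² + 3*3) = 8*(0 + 9) = 8*9 = 72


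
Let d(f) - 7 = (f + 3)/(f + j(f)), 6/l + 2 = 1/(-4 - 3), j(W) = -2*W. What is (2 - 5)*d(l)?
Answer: -297/14 ≈ -21.214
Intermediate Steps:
l = -14/5 (l = 6/(-2 + 1/(-4 - 3)) = 6/(-2 + 1/(-7)) = 6/(-2 - ⅐) = 6/(-15/7) = 6*(-7/15) = -14/5 ≈ -2.8000)
d(f) = 7 - (3 + f)/f (d(f) = 7 + (f + 3)/(f - 2*f) = 7 + (3 + f)/((-f)) = 7 + (3 + f)*(-1/f) = 7 - (3 + f)/f)
(2 - 5)*d(l) = (2 - 5)*(6 - 3/(-14/5)) = -3*(6 - 3*(-5/14)) = -3*(6 + 15/14) = -3*99/14 = -297/14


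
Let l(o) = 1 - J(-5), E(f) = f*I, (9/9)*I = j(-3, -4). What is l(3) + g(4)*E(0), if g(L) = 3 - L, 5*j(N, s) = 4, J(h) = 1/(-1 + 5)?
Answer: ¾ ≈ 0.75000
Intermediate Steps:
J(h) = ¼ (J(h) = 1/4 = ¼)
j(N, s) = ⅘ (j(N, s) = (⅕)*4 = ⅘)
I = ⅘ ≈ 0.80000
E(f) = 4*f/5 (E(f) = f*(⅘) = 4*f/5)
l(o) = ¾ (l(o) = 1 - 1*¼ = 1 - ¼ = ¾)
l(3) + g(4)*E(0) = ¾ + (3 - 1*4)*((⅘)*0) = ¾ + (3 - 4)*0 = ¾ - 1*0 = ¾ + 0 = ¾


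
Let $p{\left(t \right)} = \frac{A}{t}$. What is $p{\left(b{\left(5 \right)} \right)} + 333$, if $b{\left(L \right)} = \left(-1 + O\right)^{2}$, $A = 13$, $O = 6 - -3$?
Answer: $\frac{21325}{64} \approx 333.2$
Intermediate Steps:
$O = 9$ ($O = 6 + 3 = 9$)
$b{\left(L \right)} = 64$ ($b{\left(L \right)} = \left(-1 + 9\right)^{2} = 8^{2} = 64$)
$p{\left(t \right)} = \frac{13}{t}$
$p{\left(b{\left(5 \right)} \right)} + 333 = \frac{13}{64} + 333 = \frac{21325}{64}$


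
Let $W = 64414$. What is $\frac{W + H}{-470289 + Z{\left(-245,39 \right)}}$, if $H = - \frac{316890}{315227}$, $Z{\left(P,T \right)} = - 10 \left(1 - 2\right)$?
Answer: $- \frac{20304715088}{148244638333} \approx -0.13697$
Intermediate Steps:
$Z{\left(P,T \right)} = 10$ ($Z{\left(P,T \right)} = \left(-10\right) \left(-1\right) = 10$)
$H = - \frac{316890}{315227}$ ($H = \left(-316890\right) \frac{1}{315227} = - \frac{316890}{315227} \approx -1.0053$)
$\frac{W + H}{-470289 + Z{\left(-245,39 \right)}} = \frac{64414 - \frac{316890}{315227}}{-470289 + 10} = \frac{20304715088}{315227 \left(-470279\right)} = \frac{20304715088}{315227} \left(- \frac{1}{470279}\right) = - \frac{20304715088}{148244638333}$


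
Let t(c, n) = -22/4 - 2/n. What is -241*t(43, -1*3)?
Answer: 6989/6 ≈ 1164.8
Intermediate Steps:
t(c, n) = -11/2 - 2/n (t(c, n) = -22*¼ - 2/n = -11/2 - 2/n)
-241*t(43, -1*3) = -241*(-11/2 - 2/((-1*3))) = -241*(-11/2 - 2/(-3)) = -241*(-11/2 - 2*(-⅓)) = -241*(-11/2 + ⅔) = -241*(-29/6) = 6989/6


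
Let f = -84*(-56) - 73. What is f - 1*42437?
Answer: -37806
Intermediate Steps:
f = 4631 (f = 4704 - 73 = 4631)
f - 1*42437 = 4631 - 1*42437 = 4631 - 42437 = -37806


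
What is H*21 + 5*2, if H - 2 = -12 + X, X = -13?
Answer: -473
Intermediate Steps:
H = -23 (H = 2 + (-12 - 13) = 2 - 25 = -23)
H*21 + 5*2 = -23*21 + 5*2 = -483 + 10 = -473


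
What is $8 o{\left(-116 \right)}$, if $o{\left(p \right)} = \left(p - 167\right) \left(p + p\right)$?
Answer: $525248$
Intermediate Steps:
$o{\left(p \right)} = 2 p \left(-167 + p\right)$ ($o{\left(p \right)} = \left(-167 + p\right) 2 p = 2 p \left(-167 + p\right)$)
$8 o{\left(-116 \right)} = 8 \cdot 2 \left(-116\right) \left(-167 - 116\right) = 8 \cdot 2 \left(-116\right) \left(-283\right) = 8 \cdot 65656 = 525248$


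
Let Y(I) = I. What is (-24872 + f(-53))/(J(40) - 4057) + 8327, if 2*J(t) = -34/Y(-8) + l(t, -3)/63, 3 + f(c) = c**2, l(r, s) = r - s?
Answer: 1001601227/120205 ≈ 8332.4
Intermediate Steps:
f(c) = -3 + c**2
J(t) = 361/168 + t/126 (J(t) = (-34/(-8) + (t - 1*(-3))/63)/2 = (-34*(-1/8) + (t + 3)*(1/63))/2 = (17/4 + (3 + t)*(1/63))/2 = (17/4 + (1/21 + t/63))/2 = (361/84 + t/63)/2 = 361/168 + t/126)
(-24872 + f(-53))/(J(40) - 4057) + 8327 = (-24872 + (-3 + (-53)**2))/((361/168 + (1/126)*40) - 4057) + 8327 = (-24872 + (-3 + 2809))/((361/168 + 20/63) - 4057) + 8327 = (-24872 + 2806)/(1243/504 - 4057) + 8327 = -22066/(-2043485/504) + 8327 = -22066*(-504/2043485) + 8327 = 654192/120205 + 8327 = 1001601227/120205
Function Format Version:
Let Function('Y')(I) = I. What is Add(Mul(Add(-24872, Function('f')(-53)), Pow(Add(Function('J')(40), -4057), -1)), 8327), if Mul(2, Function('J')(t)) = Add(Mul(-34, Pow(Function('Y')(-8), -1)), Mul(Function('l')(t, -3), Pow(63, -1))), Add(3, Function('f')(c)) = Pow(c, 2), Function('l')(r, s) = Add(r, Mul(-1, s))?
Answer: Rational(1001601227, 120205) ≈ 8332.4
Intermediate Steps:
Function('f')(c) = Add(-3, Pow(c, 2))
Function('J')(t) = Add(Rational(361, 168), Mul(Rational(1, 126), t)) (Function('J')(t) = Mul(Rational(1, 2), Add(Mul(-34, Pow(-8, -1)), Mul(Add(t, Mul(-1, -3)), Pow(63, -1)))) = Mul(Rational(1, 2), Add(Mul(-34, Rational(-1, 8)), Mul(Add(t, 3), Rational(1, 63)))) = Mul(Rational(1, 2), Add(Rational(17, 4), Mul(Add(3, t), Rational(1, 63)))) = Mul(Rational(1, 2), Add(Rational(17, 4), Add(Rational(1, 21), Mul(Rational(1, 63), t)))) = Mul(Rational(1, 2), Add(Rational(361, 84), Mul(Rational(1, 63), t))) = Add(Rational(361, 168), Mul(Rational(1, 126), t)))
Add(Mul(Add(-24872, Function('f')(-53)), Pow(Add(Function('J')(40), -4057), -1)), 8327) = Add(Mul(Add(-24872, Add(-3, Pow(-53, 2))), Pow(Add(Add(Rational(361, 168), Mul(Rational(1, 126), 40)), -4057), -1)), 8327) = Add(Mul(Add(-24872, Add(-3, 2809)), Pow(Add(Add(Rational(361, 168), Rational(20, 63)), -4057), -1)), 8327) = Add(Mul(Add(-24872, 2806), Pow(Add(Rational(1243, 504), -4057), -1)), 8327) = Add(Mul(-22066, Pow(Rational(-2043485, 504), -1)), 8327) = Add(Mul(-22066, Rational(-504, 2043485)), 8327) = Add(Rational(654192, 120205), 8327) = Rational(1001601227, 120205)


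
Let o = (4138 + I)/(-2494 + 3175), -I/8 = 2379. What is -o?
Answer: 14894/681 ≈ 21.871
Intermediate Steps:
I = -19032 (I = -8*2379 = -19032)
o = -14894/681 (o = (4138 - 19032)/(-2494 + 3175) = -14894/681 ≈ -21.871)
-o = -1*(-14894/681) = 14894/681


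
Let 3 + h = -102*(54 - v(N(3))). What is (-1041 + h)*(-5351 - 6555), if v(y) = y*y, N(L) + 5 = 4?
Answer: 76793700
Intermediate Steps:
N(L) = -1 (N(L) = -5 + 4 = -1)
v(y) = y**2
h = -5409 (h = -3 - 102*(54 - 1*(-1)**2) = -3 - 102*(54 - 1*1) = -3 - 102*(54 - 1) = -3 - 102*53 = -3 - 5406 = -5409)
(-1041 + h)*(-5351 - 6555) = (-1041 - 5409)*(-5351 - 6555) = -6450*(-11906) = 76793700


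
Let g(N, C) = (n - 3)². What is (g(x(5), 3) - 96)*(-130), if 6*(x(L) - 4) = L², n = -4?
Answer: 6110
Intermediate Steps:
x(L) = 4 + L²/6
g(N, C) = 49 (g(N, C) = (-4 - 3)² = (-7)² = 49)
(g(x(5), 3) - 96)*(-130) = (49 - 96)*(-130) = -47*(-130) = 6110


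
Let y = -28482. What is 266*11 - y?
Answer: 31408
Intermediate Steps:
266*11 - y = 266*11 - 1*(-28482) = 2926 + 28482 = 31408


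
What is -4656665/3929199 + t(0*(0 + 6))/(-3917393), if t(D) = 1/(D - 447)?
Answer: -906018680989224/764480094024281 ≈ -1.1851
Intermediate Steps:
t(D) = 1/(-447 + D)
-4656665/3929199 + t(0*(0 + 6))/(-3917393) = -4656665/3929199 + 1/(-447 + 0*(0 + 6)*(-3917393)) = -4656665*1/3929199 - 1/3917393/(-447 + 0*6) = -4656665/3929199 - 1/3917393/(-447 + 0) = -4656665/3929199 - 1/3917393/(-447) = -4656665/3929199 - 1/447*(-1/3917393) = -4656665/3929199 + 1/1751074671 = -906018680989224/764480094024281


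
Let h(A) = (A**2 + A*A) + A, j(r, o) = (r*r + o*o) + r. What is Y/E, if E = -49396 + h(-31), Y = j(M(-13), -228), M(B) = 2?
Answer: -3466/3167 ≈ -1.0944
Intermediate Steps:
j(r, o) = r + o**2 + r**2 (j(r, o) = (r**2 + o**2) + r = (o**2 + r**2) + r = r + o**2 + r**2)
h(A) = A + 2*A**2 (h(A) = (A**2 + A**2) + A = 2*A**2 + A = A + 2*A**2)
Y = 51990 (Y = 2 + (-228)**2 + 2**2 = 2 + 51984 + 4 = 51990)
E = -47505 (E = -49396 - 31*(1 + 2*(-31)) = -49396 - 31*(1 - 62) = -49396 - 31*(-61) = -49396 + 1891 = -47505)
Y/E = 51990/(-47505) = 51990*(-1/47505) = -3466/3167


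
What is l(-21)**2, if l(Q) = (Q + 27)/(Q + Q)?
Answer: 1/49 ≈ 0.020408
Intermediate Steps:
l(Q) = (27 + Q)/(2*Q) (l(Q) = (27 + Q)/((2*Q)) = (27 + Q)*(1/(2*Q)) = (27 + Q)/(2*Q))
l(-21)**2 = ((1/2)*(27 - 21)/(-21))**2 = ((1/2)*(-1/21)*6)**2 = (-1/7)**2 = 1/49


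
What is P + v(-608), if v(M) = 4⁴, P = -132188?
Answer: -131932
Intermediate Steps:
v(M) = 256
P + v(-608) = -132188 + 256 = -131932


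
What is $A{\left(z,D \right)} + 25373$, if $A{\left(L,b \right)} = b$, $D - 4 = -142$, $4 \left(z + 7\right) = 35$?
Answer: $25235$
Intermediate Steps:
$z = \frac{7}{4}$ ($z = -7 + \frac{1}{4} \cdot 35 = -7 + \frac{35}{4} = \frac{7}{4} \approx 1.75$)
$D = -138$ ($D = 4 - 142 = -138$)
$A{\left(z,D \right)} + 25373 = -138 + 25373 = 25235$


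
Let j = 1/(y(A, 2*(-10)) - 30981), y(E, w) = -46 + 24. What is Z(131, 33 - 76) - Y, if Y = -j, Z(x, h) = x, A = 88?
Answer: 4061392/31003 ≈ 131.00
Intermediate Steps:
y(E, w) = -22
j = -1/31003 (j = 1/(-22 - 30981) = 1/(-31003) = -1/31003 ≈ -3.2255e-5)
Y = 1/31003 (Y = -1*(-1/31003) = 1/31003 ≈ 3.2255e-5)
Z(131, 33 - 76) - Y = 131 - 1*1/31003 = 131 - 1/31003 = 4061392/31003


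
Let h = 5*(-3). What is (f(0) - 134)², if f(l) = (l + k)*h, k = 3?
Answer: 32041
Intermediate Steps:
h = -15
f(l) = -45 - 15*l (f(l) = (l + 3)*(-15) = (3 + l)*(-15) = -45 - 15*l)
(f(0) - 134)² = ((-45 - 15*0) - 134)² = ((-45 + 0) - 134)² = (-45 - 134)² = (-179)² = 32041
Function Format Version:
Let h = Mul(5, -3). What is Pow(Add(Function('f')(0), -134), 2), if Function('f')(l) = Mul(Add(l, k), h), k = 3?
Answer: 32041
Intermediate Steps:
h = -15
Function('f')(l) = Add(-45, Mul(-15, l)) (Function('f')(l) = Mul(Add(l, 3), -15) = Mul(Add(3, l), -15) = Add(-45, Mul(-15, l)))
Pow(Add(Function('f')(0), -134), 2) = Pow(Add(Add(-45, Mul(-15, 0)), -134), 2) = Pow(Add(Add(-45, 0), -134), 2) = Pow(Add(-45, -134), 2) = Pow(-179, 2) = 32041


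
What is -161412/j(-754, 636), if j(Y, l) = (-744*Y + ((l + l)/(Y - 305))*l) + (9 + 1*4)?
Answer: -56978436/197759453 ≈ -0.28812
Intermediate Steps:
j(Y, l) = 13 - 744*Y + 2*l²/(-305 + Y) (j(Y, l) = (-744*Y + ((2*l)/(-305 + Y))*l) + (9 + 4) = (-744*Y + (2*l/(-305 + Y))*l) + 13 = (-744*Y + 2*l²/(-305 + Y)) + 13 = 13 - 744*Y + 2*l²/(-305 + Y))
-161412/j(-754, 636) = -161412*(-305 - 754)/(-3965 - 744*(-754)² + 2*636² + 226933*(-754)) = -161412*(-1059/(-3965 - 744*568516 + 2*404496 - 171107482)) = -161412*(-1059/(-3965 - 422975904 + 808992 - 171107482)) = -161412/((-1/1059*(-593278359))) = -161412/197759453/353 = -161412*353/197759453 = -56978436/197759453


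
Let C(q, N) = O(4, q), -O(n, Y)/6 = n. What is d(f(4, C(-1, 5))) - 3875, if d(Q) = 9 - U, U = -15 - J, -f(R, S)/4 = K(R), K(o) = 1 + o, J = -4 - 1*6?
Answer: -3861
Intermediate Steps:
O(n, Y) = -6*n
J = -10 (J = -4 - 6 = -10)
C(q, N) = -24 (C(q, N) = -6*4 = -24)
f(R, S) = -4 - 4*R (f(R, S) = -4*(1 + R) = -4 - 4*R)
U = -5 (U = -15 - 1*(-10) = -15 + 10 = -5)
d(Q) = 14 (d(Q) = 9 - 1*(-5) = 9 + 5 = 14)
d(f(4, C(-1, 5))) - 3875 = 14 - 3875 = -3861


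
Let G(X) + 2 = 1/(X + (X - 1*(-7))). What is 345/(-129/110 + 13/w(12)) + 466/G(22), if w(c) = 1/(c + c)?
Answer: -269583452/1151097 ≈ -234.20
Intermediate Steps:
G(X) = -2 + 1/(7 + 2*X) (G(X) = -2 + 1/(X + (X - 1*(-7))) = -2 + 1/(X + (X + 7)) = -2 + 1/(X + (7 + X)) = -2 + 1/(7 + 2*X))
w(c) = 1/(2*c)
345/(-129/110 + 13/w(12)) + 466/G(22) = 345/(-129/110 + 13/(((½)/12))) + 466/(((-13 - 4*22)/(7 + 2*22))) = 345/(-129*1/110 + 13/(((½)*(1/12)))) + 466/(((-13 - 88)/(7 + 44))) = 345/(-129/110 + 13/(1/24)) + 466/((-101/51)) = 345/(-129/110 + 13*24) + 466/(((1/51)*(-101))) = 345/(-129/110 + 312) + 466/(-101/51) = 345/(34191/110) + 466*(-51/101) = 345*(110/34191) - 23766/101 = 12650/11397 - 23766/101 = -269583452/1151097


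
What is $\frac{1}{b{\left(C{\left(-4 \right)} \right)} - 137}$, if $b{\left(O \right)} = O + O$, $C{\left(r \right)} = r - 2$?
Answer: $- \frac{1}{149} \approx -0.0067114$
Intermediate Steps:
$C{\left(r \right)} = -2 + r$
$b{\left(O \right)} = 2 O$
$\frac{1}{b{\left(C{\left(-4 \right)} \right)} - 137} = \frac{1}{2 \left(-2 - 4\right) - 137} = \frac{1}{2 \left(-6\right) - 137} = \frac{1}{-12 - 137} = \frac{1}{-149} = - \frac{1}{149}$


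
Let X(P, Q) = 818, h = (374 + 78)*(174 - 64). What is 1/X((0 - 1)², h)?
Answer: 1/818 ≈ 0.0012225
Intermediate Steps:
h = 49720 (h = 452*110 = 49720)
1/X((0 - 1)², h) = 1/818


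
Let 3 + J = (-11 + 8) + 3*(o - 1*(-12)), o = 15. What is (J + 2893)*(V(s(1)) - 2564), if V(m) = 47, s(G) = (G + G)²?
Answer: -7470456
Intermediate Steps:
s(G) = 4*G² (s(G) = (2*G)² = 4*G²)
J = 75 (J = -3 + ((-11 + 8) + 3*(15 - 1*(-12))) = -3 + (-3 + 3*(15 + 12)) = -3 + (-3 + 3*27) = -3 + (-3 + 81) = -3 + 78 = 75)
(J + 2893)*(V(s(1)) - 2564) = (75 + 2893)*(47 - 2564) = 2968*(-2517) = -7470456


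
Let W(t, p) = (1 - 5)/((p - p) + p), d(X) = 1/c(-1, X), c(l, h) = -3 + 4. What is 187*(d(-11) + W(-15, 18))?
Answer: 1309/9 ≈ 145.44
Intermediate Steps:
c(l, h) = 1
d(X) = 1 (d(X) = 1/1 = 1)
W(t, p) = -4/p (W(t, p) = -4/(0 + p) = -4/p)
187*(d(-11) + W(-15, 18)) = 187*(1 - 4/18) = 187*(1 - 4*1/18) = 187*(1 - 2/9) = 187*(7/9) = 1309/9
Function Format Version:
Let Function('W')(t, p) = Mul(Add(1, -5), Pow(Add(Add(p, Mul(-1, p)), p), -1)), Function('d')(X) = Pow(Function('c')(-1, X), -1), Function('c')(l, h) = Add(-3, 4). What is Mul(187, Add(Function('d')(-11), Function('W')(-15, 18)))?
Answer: Rational(1309, 9) ≈ 145.44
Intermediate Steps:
Function('c')(l, h) = 1
Function('d')(X) = 1 (Function('d')(X) = Pow(1, -1) = 1)
Function('W')(t, p) = Mul(-4, Pow(p, -1)) (Function('W')(t, p) = Mul(-4, Pow(Add(0, p), -1)) = Mul(-4, Pow(p, -1)))
Mul(187, Add(Function('d')(-11), Function('W')(-15, 18))) = Mul(187, Add(1, Mul(-4, Pow(18, -1)))) = Mul(187, Add(1, Mul(-4, Rational(1, 18)))) = Mul(187, Add(1, Rational(-2, 9))) = Mul(187, Rational(7, 9)) = Rational(1309, 9)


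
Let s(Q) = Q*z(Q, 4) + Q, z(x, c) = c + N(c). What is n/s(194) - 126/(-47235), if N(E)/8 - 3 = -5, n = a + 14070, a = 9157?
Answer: -365619487/33599830 ≈ -10.882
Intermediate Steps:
n = 23227 (n = 9157 + 14070 = 23227)
N(E) = -16 (N(E) = 24 + 8*(-5) = 24 - 40 = -16)
z(x, c) = -16 + c (z(x, c) = c - 16 = -16 + c)
s(Q) = -11*Q (s(Q) = Q*(-16 + 4) + Q = Q*(-12) + Q = -12*Q + Q = -11*Q)
n/s(194) - 126/(-47235) = 23227/((-11*194)) - 126/(-47235) = 23227/(-2134) - 126*(-1/47235) = 23227*(-1/2134) + 42/15745 = -23227/2134 + 42/15745 = -365619487/33599830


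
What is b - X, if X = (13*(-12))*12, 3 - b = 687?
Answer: 1188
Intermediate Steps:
b = -684 (b = 3 - 1*687 = 3 - 687 = -684)
X = -1872 (X = -156*12 = -1872)
b - X = -684 - 1*(-1872) = -684 + 1872 = 1188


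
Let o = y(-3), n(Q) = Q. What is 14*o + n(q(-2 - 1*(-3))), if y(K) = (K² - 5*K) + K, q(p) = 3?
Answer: 297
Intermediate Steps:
y(K) = K² - 4*K
o = 21 (o = -3*(-4 - 3) = -3*(-7) = 21)
14*o + n(q(-2 - 1*(-3))) = 14*21 + 3 = 294 + 3 = 297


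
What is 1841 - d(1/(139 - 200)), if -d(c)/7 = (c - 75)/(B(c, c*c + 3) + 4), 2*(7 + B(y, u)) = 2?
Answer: 128317/61 ≈ 2103.6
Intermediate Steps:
B(y, u) = -6 (B(y, u) = -7 + (½)*2 = -7 + 1 = -6)
d(c) = -525/2 + 7*c/2 (d(c) = -7*(c - 75)/(-6 + 4) = -7*(-75 + c)/(-2) = -7*(-75 + c)*(-1)/2 = -7*(75/2 - c/2) = -525/2 + 7*c/2)
1841 - d(1/(139 - 200)) = 1841 - (-525/2 + 7/(2*(139 - 200))) = 1841 - (-525/2 + (7/2)/(-61)) = 1841 - (-525/2 + (7/2)*(-1/61)) = 1841 - (-525/2 - 7/122) = 1841 - 1*(-16016/61) = 1841 + 16016/61 = 128317/61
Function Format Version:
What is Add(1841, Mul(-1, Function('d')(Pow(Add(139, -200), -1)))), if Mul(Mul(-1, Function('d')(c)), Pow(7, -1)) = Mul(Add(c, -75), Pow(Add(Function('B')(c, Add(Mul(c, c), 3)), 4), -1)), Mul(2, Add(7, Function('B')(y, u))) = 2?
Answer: Rational(128317, 61) ≈ 2103.6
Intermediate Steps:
Function('B')(y, u) = -6 (Function('B')(y, u) = Add(-7, Mul(Rational(1, 2), 2)) = Add(-7, 1) = -6)
Function('d')(c) = Add(Rational(-525, 2), Mul(Rational(7, 2), c)) (Function('d')(c) = Mul(-7, Mul(Add(c, -75), Pow(Add(-6, 4), -1))) = Mul(-7, Mul(Add(-75, c), Pow(-2, -1))) = Mul(-7, Mul(Add(-75, c), Rational(-1, 2))) = Mul(-7, Add(Rational(75, 2), Mul(Rational(-1, 2), c))) = Add(Rational(-525, 2), Mul(Rational(7, 2), c)))
Add(1841, Mul(-1, Function('d')(Pow(Add(139, -200), -1)))) = Add(1841, Mul(-1, Add(Rational(-525, 2), Mul(Rational(7, 2), Pow(Add(139, -200), -1))))) = Add(1841, Mul(-1, Add(Rational(-525, 2), Mul(Rational(7, 2), Pow(-61, -1))))) = Add(1841, Mul(-1, Add(Rational(-525, 2), Mul(Rational(7, 2), Rational(-1, 61))))) = Add(1841, Mul(-1, Add(Rational(-525, 2), Rational(-7, 122)))) = Add(1841, Mul(-1, Rational(-16016, 61))) = Add(1841, Rational(16016, 61)) = Rational(128317, 61)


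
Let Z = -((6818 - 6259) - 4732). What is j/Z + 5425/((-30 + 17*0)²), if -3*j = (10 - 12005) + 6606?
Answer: 107801/16692 ≈ 6.4582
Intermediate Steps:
j = 5389/3 (j = -((10 - 12005) + 6606)/3 = -(-11995 + 6606)/3 = -⅓*(-5389) = 5389/3 ≈ 1796.3)
Z = 4173 (Z = -(559 - 4732) = -1*(-4173) = 4173)
j/Z + 5425/((-30 + 17*0)²) = (5389/3)/4173 + 5425/((-30 + 17*0)²) = (5389/3)*(1/4173) + 5425/((-30 + 0)²) = 5389/12519 + 5425/((-30)²) = 5389/12519 + 5425/900 = 5389/12519 + 5425*(1/900) = 5389/12519 + 217/36 = 107801/16692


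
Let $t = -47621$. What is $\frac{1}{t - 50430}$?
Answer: $- \frac{1}{98051} \approx -1.0199 \cdot 10^{-5}$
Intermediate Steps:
$\frac{1}{t - 50430} = \frac{1}{-47621 - 50430} = \frac{1}{-98051} = - \frac{1}{98051}$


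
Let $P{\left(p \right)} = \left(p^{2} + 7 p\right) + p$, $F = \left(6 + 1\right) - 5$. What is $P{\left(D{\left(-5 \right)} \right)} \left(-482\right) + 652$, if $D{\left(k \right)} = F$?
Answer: $-8988$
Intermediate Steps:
$F = 2$ ($F = 7 - 5 = 2$)
$D{\left(k \right)} = 2$
$P{\left(p \right)} = p^{2} + 8 p$
$P{\left(D{\left(-5 \right)} \right)} \left(-482\right) + 652 = 2 \left(8 + 2\right) \left(-482\right) + 652 = 2 \cdot 10 \left(-482\right) + 652 = 20 \left(-482\right) + 652 = -9640 + 652 = -8988$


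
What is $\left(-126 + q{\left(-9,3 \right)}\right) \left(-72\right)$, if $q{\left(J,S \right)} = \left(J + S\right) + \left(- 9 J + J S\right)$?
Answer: $5616$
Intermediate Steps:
$q{\left(J,S \right)} = S - 8 J + J S$
$\left(-126 + q{\left(-9,3 \right)}\right) \left(-72\right) = \left(-126 - -48\right) \left(-72\right) = \left(-126 + \left(3 + 72 - 27\right)\right) \left(-72\right) = \left(-126 + 48\right) \left(-72\right) = \left(-78\right) \left(-72\right) = 5616$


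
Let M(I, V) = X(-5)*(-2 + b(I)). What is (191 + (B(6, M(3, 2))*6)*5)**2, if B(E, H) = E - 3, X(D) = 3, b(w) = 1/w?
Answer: 78961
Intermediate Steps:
M(I, V) = -6 + 3/I (M(I, V) = 3*(-2 + 1/I) = -6 + 3/I)
B(E, H) = -3 + E
(191 + (B(6, M(3, 2))*6)*5)**2 = (191 + ((-3 + 6)*6)*5)**2 = (191 + (3*6)*5)**2 = (191 + 18*5)**2 = (191 + 90)**2 = 281**2 = 78961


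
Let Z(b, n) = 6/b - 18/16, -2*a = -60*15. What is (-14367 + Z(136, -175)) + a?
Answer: -1892859/136 ≈ -13918.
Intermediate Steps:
a = 450 (a = -(-30)*1*15 = -(-30)*15 = -½*(-900) = 450)
Z(b, n) = -9/8 + 6/b (Z(b, n) = 6/b - 18*1/16 = 6/b - 9/8 = -9/8 + 6/b)
(-14367 + Z(136, -175)) + a = (-14367 + (-9/8 + 6/136)) + 450 = (-14367 + (-9/8 + 6*(1/136))) + 450 = (-14367 + (-9/8 + 3/68)) + 450 = (-14367 - 147/136) + 450 = -1954059/136 + 450 = -1892859/136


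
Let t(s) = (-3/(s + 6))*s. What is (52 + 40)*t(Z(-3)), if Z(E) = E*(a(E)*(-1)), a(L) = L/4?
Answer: 828/5 ≈ 165.60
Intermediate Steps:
a(L) = L/4 (a(L) = L*(¼) = L/4)
Z(E) = -E²/4 (Z(E) = E*((E/4)*(-1)) = E*(-E/4) = -E²/4)
t(s) = -3*s/(6 + s) (t(s) = (-3/(6 + s))*s = -3*s/(6 + s))
(52 + 40)*t(Z(-3)) = (52 + 40)*(-3*(-¼*(-3)²)/(6 - ¼*(-3)²)) = 92*(-3*(-¼*9)/(6 - ¼*9)) = 92*(-3*(-9/4)/(6 - 9/4)) = 92*(-3*(-9/4)/15/4) = 92*(-3*(-9/4)*4/15) = 92*(9/5) = 828/5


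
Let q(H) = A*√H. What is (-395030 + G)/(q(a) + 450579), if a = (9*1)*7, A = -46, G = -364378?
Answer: -38019255248/22557922437 - 11644256*√7/22557922437 ≈ -1.6868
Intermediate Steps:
a = 63 (a = 9*7 = 63)
q(H) = -46*√H
(-395030 + G)/(q(a) + 450579) = (-395030 - 364378)/(-138*√7 + 450579) = -759408/(-138*√7 + 450579) = -759408/(450579 - 138*√7)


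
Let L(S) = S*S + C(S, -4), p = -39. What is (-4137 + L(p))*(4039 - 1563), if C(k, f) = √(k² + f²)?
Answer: -6477216 + 2476*√1537 ≈ -6.3801e+6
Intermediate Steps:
C(k, f) = √(f² + k²)
L(S) = S² + √(16 + S²) (L(S) = S*S + √((-4)² + S²) = S² + √(16 + S²))
(-4137 + L(p))*(4039 - 1563) = (-4137 + ((-39)² + √(16 + (-39)²)))*(4039 - 1563) = (-4137 + (1521 + √(16 + 1521)))*2476 = (-4137 + (1521 + √1537))*2476 = (-2616 + √1537)*2476 = -6477216 + 2476*√1537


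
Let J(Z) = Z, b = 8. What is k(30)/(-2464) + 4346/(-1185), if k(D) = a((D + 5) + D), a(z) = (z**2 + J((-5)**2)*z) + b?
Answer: -8825137/1459920 ≈ -6.0449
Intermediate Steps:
a(z) = 8 + z**2 + 25*z (a(z) = (z**2 + (-5)**2*z) + 8 = (z**2 + 25*z) + 8 = 8 + z**2 + 25*z)
k(D) = 133 + (5 + 2*D)**2 + 50*D (k(D) = 8 + ((D + 5) + D)**2 + 25*((D + 5) + D) = 8 + ((5 + D) + D)**2 + 25*((5 + D) + D) = 8 + (5 + 2*D)**2 + 25*(5 + 2*D) = 8 + (5 + 2*D)**2 + (125 + 50*D) = 133 + (5 + 2*D)**2 + 50*D)
k(30)/(-2464) + 4346/(-1185) = (158 + 4*30**2 + 70*30)/(-2464) + 4346/(-1185) = (158 + 4*900 + 2100)*(-1/2464) + 4346*(-1/1185) = (158 + 3600 + 2100)*(-1/2464) - 4346/1185 = 5858*(-1/2464) - 4346/1185 = -2929/1232 - 4346/1185 = -8825137/1459920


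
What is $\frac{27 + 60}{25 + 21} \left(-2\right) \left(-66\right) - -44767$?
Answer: $\frac{1035383}{23} \approx 45017.0$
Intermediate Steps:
$\frac{27 + 60}{25 + 21} \left(-2\right) \left(-66\right) - -44767 = \frac{87}{46} \left(-2\right) \left(-66\right) + 44767 = \left(- \frac{87}{23}\right) \left(-66\right) + 44767 = \frac{5742}{23} + 44767 = \frac{1035383}{23}$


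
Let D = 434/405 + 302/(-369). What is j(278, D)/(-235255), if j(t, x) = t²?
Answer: -77284/235255 ≈ -0.32851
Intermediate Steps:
D = 4204/16605 (D = 434*(1/405) + 302*(-1/369) = 434/405 - 302/369 = 4204/16605 ≈ 0.25318)
j(278, D)/(-235255) = 278²/(-235255) = 77284*(-1/235255) = -77284/235255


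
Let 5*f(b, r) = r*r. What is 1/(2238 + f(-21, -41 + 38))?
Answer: 5/11199 ≈ 0.00044647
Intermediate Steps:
f(b, r) = r**2/5 (f(b, r) = (r*r)/5 = r**2/5)
1/(2238 + f(-21, -41 + 38)) = 1/(2238 + (-41 + 38)**2/5) = 1/(2238 + (1/5)*(-3)**2) = 1/(2238 + (1/5)*9) = 1/(2238 + 9/5) = 1/(11199/5) = 5/11199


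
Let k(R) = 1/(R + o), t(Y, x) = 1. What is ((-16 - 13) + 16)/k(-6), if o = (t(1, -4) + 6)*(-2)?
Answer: 260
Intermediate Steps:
o = -14 (o = (1 + 6)*(-2) = 7*(-2) = -14)
k(R) = 1/(-14 + R) (k(R) = 1/(R - 14) = 1/(-14 + R))
((-16 - 13) + 16)/k(-6) = ((-16 - 13) + 16)/(1/(-14 - 6)) = (-29 + 16)/(1/(-20)) = -13/(-1/20) = -20*(-13) = 260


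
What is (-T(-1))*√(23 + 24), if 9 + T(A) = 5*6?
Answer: -21*√47 ≈ -143.97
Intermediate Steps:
T(A) = 21 (T(A) = -9 + 5*6 = -9 + 30 = 21)
(-T(-1))*√(23 + 24) = (-1*21)*√(23 + 24) = -21*√47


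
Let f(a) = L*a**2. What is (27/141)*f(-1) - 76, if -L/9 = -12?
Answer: -2600/47 ≈ -55.319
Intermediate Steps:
L = 108 (L = -9*(-12) = 108)
f(a) = 108*a**2
(27/141)*f(-1) - 76 = (27/141)*(108*(-1)**2) - 76 = (27*(1/141))*(108*1) - 76 = (9/47)*108 - 76 = 972/47 - 76 = -2600/47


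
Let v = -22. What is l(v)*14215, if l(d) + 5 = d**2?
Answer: 6808985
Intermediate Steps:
l(d) = -5 + d**2
l(v)*14215 = (-5 + (-22)**2)*14215 = (-5 + 484)*14215 = 479*14215 = 6808985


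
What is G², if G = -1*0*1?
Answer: 0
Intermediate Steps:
G = 0 (G = 0*1 = 0)
G² = 0² = 0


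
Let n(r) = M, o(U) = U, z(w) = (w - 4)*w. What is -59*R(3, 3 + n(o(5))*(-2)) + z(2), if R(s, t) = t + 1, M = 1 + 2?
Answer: 114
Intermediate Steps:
z(w) = w*(-4 + w) (z(w) = (-4 + w)*w = w*(-4 + w))
M = 3
n(r) = 3
R(s, t) = 1 + t
-59*R(3, 3 + n(o(5))*(-2)) + z(2) = -59*(1 + (3 + 3*(-2))) + 2*(-4 + 2) = -59*(1 + (3 - 6)) + 2*(-2) = -59*(1 - 3) - 4 = -59*(-2) - 4 = 118 - 4 = 114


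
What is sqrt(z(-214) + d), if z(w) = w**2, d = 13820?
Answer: 36*sqrt(46) ≈ 244.16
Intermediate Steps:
sqrt(z(-214) + d) = sqrt((-214)**2 + 13820) = sqrt(45796 + 13820) = sqrt(59616) = 36*sqrt(46)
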